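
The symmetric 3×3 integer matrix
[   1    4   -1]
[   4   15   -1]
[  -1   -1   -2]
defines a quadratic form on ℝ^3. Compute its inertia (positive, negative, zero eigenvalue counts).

step 0: pivot 1 → sign +
step 1: pivot -1 → sign −
step 2: pivot 6 → sign +
signature = (2, 1, 0)

Answer: (2, 1, 0)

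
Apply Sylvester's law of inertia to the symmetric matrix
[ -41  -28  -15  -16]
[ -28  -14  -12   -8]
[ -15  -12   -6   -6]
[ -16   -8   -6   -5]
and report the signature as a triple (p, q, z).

step 0: pivot -41 → sign −
step 1: pivot 210/41 → sign +
step 2: pivot -39/35 → sign −
step 3: pivot 3/13 → sign +
signature = (2, 2, 0)

Answer: (2, 2, 0)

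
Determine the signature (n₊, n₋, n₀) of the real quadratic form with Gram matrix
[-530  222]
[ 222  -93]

Answer: (0, 2, 0)

Derivation:
step 0: pivot -530 → sign −
step 1: pivot -3/265 → sign −
signature = (0, 2, 0)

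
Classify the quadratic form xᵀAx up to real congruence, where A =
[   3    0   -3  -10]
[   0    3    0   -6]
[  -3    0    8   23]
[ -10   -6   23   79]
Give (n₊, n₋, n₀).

step 0: pivot 3 → sign +
step 1: pivot 3 → sign +
step 2: pivot 5 → sign +
step 3: pivot -2/15 → sign −
signature = (3, 1, 0)

Answer: (3, 1, 0)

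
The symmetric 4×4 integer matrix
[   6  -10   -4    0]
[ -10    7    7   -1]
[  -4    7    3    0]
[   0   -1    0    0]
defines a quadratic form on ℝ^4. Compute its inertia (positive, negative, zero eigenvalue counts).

Answer: (3, 1, 0)

Derivation:
step 0: pivot 6 → sign +
step 1: pivot -29/3 → sign −
step 2: pivot 10/29 → sign +
step 3: pivot 1/10 → sign +
signature = (3, 1, 0)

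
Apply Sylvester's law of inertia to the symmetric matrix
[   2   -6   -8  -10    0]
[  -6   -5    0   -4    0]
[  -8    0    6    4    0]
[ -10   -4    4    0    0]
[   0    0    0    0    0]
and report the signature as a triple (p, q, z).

Answer: (2, 2, 1)

Derivation:
step 0: pivot 2 → sign +
step 1: pivot -23 → sign −
step 2: pivot -22/23 → sign −
step 3: pivot 6/11 → sign +
step 4: row/col 4 already zero → sign 0
signature = (2, 2, 1)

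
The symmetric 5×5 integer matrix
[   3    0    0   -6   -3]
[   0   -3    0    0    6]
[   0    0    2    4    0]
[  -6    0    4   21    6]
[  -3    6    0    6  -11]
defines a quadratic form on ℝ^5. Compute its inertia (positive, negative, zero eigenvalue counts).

step 0: pivot 3 → sign +
step 1: pivot -3 → sign −
step 2: pivot 2 → sign +
step 3: pivot 1 → sign +
step 4: pivot -2 → sign −
signature = (3, 2, 0)

Answer: (3, 2, 0)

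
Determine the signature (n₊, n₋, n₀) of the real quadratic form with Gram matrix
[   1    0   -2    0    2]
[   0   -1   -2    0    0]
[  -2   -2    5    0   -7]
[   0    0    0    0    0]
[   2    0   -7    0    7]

step 0: pivot 1 → sign +
step 1: pivot -1 → sign −
step 2: pivot 5 → sign +
step 3: pivot 6/5 → sign +
step 4: row/col 4 already zero → sign 0
signature = (3, 1, 1)

Answer: (3, 1, 1)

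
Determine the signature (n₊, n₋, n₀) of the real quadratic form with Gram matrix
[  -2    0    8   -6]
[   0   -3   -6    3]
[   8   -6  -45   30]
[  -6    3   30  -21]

step 0: pivot -2 → sign −
step 1: pivot -3 → sign −
step 2: pivot -1 → sign −
step 3: row/col 3 already zero → sign 0
signature = (0, 3, 1)

Answer: (0, 3, 1)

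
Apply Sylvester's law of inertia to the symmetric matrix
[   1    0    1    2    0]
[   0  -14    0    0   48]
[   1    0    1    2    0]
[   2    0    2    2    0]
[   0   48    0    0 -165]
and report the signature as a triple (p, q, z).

step 0: pivot 1 → sign +
step 1: pivot -14 → sign −
step 2: pivot -2 → sign −
step 3: pivot -3/7 → sign −
step 4: row/col 4 already zero → sign 0
signature = (1, 3, 1)

Answer: (1, 3, 1)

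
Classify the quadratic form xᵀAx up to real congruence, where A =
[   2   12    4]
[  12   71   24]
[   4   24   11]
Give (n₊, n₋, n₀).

Answer: (2, 1, 0)

Derivation:
step 0: pivot 2 → sign +
step 1: pivot -1 → sign −
step 2: pivot 3 → sign +
signature = (2, 1, 0)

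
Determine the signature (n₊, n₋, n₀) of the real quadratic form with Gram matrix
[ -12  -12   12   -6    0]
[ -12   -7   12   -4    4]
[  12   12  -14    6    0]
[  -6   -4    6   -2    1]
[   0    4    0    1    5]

step 0: pivot -12 → sign −
step 1: pivot 5 → sign +
step 2: pivot -2 → sign −
step 3: pivot 1/5 → sign +
step 4: row/col 4 already zero → sign 0
signature = (2, 2, 1)

Answer: (2, 2, 1)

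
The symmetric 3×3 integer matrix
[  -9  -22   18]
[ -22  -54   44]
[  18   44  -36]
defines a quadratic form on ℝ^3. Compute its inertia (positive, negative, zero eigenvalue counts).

Answer: (0, 2, 1)

Derivation:
step 0: pivot -9 → sign −
step 1: pivot -2/9 → sign −
step 2: row/col 2 already zero → sign 0
signature = (0, 2, 1)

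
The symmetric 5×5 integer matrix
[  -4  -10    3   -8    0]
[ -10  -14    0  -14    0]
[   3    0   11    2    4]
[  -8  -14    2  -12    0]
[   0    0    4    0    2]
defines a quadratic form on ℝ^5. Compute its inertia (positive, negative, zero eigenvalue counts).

step 0: pivot -4 → sign −
step 1: pivot 11 → sign +
step 2: pivot 179/22 → sign +
step 3: pivot 130/179 → sign +
step 4: pivot 2/65 → sign +
signature = (4, 1, 0)

Answer: (4, 1, 0)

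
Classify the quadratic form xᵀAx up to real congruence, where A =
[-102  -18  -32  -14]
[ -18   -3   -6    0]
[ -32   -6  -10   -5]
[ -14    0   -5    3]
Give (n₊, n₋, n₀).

step 0: pivot -102 → sign −
step 1: pivot 3/17 → sign +
step 2: pivot -2/3 → sign −
step 3: pivot -3/2 → sign −
signature = (1, 3, 0)

Answer: (1, 3, 0)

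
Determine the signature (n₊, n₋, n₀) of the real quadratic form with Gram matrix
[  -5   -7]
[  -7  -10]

Answer: (0, 2, 0)

Derivation:
step 0: pivot -5 → sign −
step 1: pivot -1/5 → sign −
signature = (0, 2, 0)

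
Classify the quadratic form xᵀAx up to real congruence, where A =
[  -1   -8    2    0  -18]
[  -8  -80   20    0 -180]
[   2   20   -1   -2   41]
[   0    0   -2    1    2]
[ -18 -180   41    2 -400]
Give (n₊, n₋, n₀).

step 0: pivot -1 → sign −
step 1: pivot -16 → sign −
step 2: pivot 4 → sign +
step 3: pivot 1 → sign +
step 4: row/col 4 already zero → sign 0
signature = (2, 2, 1)

Answer: (2, 2, 1)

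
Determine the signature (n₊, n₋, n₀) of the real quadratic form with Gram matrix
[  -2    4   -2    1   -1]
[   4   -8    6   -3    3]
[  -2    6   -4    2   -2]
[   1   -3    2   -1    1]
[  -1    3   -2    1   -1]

step 0: pivot -2 → sign −
step 1: pivot -2 → sign −
step 2: pivot 2 → sign +
step 3: row/col 3 already zero → sign 0
step 4: row/col 4 already zero → sign 0
signature = (1, 2, 2)

Answer: (1, 2, 2)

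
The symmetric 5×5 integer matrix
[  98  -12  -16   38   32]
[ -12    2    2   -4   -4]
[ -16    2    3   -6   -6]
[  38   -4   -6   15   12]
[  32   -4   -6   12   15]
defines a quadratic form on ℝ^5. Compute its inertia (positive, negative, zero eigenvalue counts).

Answer: (4, 1, 0)

Derivation:
step 0: pivot 98 → sign +
step 1: pivot 26/49 → sign +
step 2: pivot 5/13 → sign +
step 3: pivot -3/5 → sign −
step 4: pivot 3 → sign +
signature = (4, 1, 0)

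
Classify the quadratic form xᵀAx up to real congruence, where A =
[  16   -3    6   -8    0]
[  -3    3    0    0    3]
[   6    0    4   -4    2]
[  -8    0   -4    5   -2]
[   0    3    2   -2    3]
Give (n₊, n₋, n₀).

step 0: pivot 16 → sign +
step 1: pivot 39/16 → sign +
step 2: pivot 16/13 → sign +
step 3: pivot -1 → sign −
step 4: row/col 4 already zero → sign 0
signature = (3, 1, 1)

Answer: (3, 1, 1)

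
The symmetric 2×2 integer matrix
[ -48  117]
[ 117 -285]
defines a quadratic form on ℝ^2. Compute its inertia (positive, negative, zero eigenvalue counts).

Answer: (1, 1, 0)

Derivation:
step 0: pivot -48 → sign −
step 1: pivot 3/16 → sign +
signature = (1, 1, 0)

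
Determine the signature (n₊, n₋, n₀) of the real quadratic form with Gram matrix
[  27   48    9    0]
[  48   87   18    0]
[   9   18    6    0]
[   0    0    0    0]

Answer: (3, 0, 1)

Derivation:
step 0: pivot 27 → sign +
step 1: pivot 5/3 → sign +
step 2: pivot 3/5 → sign +
step 3: row/col 3 already zero → sign 0
signature = (3, 0, 1)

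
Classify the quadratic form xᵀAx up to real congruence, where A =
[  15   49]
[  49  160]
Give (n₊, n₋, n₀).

step 0: pivot 15 → sign +
step 1: pivot -1/15 → sign −
signature = (1, 1, 0)

Answer: (1, 1, 0)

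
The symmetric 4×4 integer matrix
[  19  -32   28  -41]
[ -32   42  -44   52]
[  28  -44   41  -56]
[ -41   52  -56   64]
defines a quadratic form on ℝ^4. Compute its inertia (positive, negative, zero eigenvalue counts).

Answer: (2, 2, 0)

Derivation:
step 0: pivot 19 → sign +
step 1: pivot -226/19 → sign −
step 2: pivot 65/113 → sign +
step 3: pivot -3/65 → sign −
signature = (2, 2, 0)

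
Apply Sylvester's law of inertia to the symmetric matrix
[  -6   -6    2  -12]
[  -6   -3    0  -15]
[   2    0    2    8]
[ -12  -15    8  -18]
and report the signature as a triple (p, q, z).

Answer: (2, 1, 1)

Derivation:
step 0: pivot -6 → sign −
step 1: pivot 3 → sign +
step 2: pivot 4/3 → sign +
step 3: row/col 3 already zero → sign 0
signature = (2, 1, 1)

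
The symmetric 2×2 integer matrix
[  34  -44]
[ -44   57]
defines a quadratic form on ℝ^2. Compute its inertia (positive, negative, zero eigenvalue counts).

Answer: (2, 0, 0)

Derivation:
step 0: pivot 34 → sign +
step 1: pivot 1/17 → sign +
signature = (2, 0, 0)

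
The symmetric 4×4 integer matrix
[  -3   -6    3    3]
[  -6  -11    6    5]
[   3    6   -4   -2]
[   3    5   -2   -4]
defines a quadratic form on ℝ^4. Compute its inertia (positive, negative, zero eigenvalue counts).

step 0: pivot -3 → sign −
step 1: pivot 1 → sign +
step 2: pivot -1 → sign −
step 3: pivot -1 → sign −
signature = (1, 3, 0)

Answer: (1, 3, 0)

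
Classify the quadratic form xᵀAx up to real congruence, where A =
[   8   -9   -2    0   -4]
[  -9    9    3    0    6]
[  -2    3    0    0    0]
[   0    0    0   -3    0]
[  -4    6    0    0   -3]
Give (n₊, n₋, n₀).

step 0: pivot 8 → sign +
step 1: pivot -9/8 → sign −
step 2: pivot -3 → sign −
step 3: pivot -3 → sign −
step 4: row/col 4 already zero → sign 0
signature = (1, 3, 1)

Answer: (1, 3, 1)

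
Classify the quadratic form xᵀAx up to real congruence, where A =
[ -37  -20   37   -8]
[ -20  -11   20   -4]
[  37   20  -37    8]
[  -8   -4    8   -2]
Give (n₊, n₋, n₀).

Answer: (1, 2, 1)

Derivation:
step 0: pivot -37 → sign −
step 1: pivot -7/37 → sign −
step 2: pivot 2/7 → sign +
step 3: row/col 3 already zero → sign 0
signature = (1, 2, 1)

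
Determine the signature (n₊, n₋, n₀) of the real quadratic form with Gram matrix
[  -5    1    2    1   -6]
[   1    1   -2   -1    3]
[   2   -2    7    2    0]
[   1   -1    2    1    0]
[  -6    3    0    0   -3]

step 0: pivot -5 → sign −
step 1: pivot 6/5 → sign +
step 2: pivot 17/3 → sign +
step 3: pivot 6/17 → sign +
step 4: pivot 3/2 → sign +
signature = (4, 1, 0)

Answer: (4, 1, 0)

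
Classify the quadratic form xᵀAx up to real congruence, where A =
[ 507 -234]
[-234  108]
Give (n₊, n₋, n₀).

Answer: (1, 0, 1)

Derivation:
step 0: pivot 507 → sign +
step 1: row/col 1 already zero → sign 0
signature = (1, 0, 1)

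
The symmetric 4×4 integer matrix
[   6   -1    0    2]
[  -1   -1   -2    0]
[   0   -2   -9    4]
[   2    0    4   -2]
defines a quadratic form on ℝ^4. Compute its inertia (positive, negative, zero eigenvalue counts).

step 0: pivot 6 → sign +
step 1: pivot -7/6 → sign −
step 2: pivot -39/7 → sign −
step 3: pivot -6/13 → sign −
signature = (1, 3, 0)

Answer: (1, 3, 0)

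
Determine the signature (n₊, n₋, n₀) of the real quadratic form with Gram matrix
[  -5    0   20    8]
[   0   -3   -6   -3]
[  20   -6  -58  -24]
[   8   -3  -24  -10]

Answer: (2, 2, 0)

Derivation:
step 0: pivot -5 → sign −
step 1: pivot -3 → sign −
step 2: pivot 34 → sign +
step 3: pivot 3/85 → sign +
signature = (2, 2, 0)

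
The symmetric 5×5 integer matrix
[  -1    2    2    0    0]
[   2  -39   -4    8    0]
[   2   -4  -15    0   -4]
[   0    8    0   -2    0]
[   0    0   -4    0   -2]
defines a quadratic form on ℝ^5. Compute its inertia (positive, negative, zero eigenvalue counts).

Answer: (0, 5, 0)

Derivation:
step 0: pivot -1 → sign −
step 1: pivot -35 → sign −
step 2: pivot -11 → sign −
step 3: pivot -6/35 → sign −
step 4: pivot -6/11 → sign −
signature = (0, 5, 0)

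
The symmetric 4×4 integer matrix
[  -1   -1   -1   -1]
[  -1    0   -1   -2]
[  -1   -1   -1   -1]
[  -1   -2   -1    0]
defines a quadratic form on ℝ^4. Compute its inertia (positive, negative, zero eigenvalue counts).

step 0: pivot -1 → sign −
step 1: pivot 1 → sign +
step 2: row/col 2 already zero → sign 0
step 3: row/col 3 already zero → sign 0
signature = (1, 1, 2)

Answer: (1, 1, 2)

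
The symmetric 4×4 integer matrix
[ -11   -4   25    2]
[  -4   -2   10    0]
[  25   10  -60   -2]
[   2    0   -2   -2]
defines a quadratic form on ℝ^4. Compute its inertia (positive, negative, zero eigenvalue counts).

Answer: (1, 3, 0)

Derivation:
step 0: pivot -11 → sign −
step 1: pivot -6/11 → sign −
step 2: pivot -5/3 → sign −
step 3: pivot 2/5 → sign +
signature = (1, 3, 0)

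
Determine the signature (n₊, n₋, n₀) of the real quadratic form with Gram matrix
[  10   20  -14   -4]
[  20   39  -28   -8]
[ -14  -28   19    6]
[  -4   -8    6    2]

step 0: pivot 10 → sign +
step 1: pivot -1 → sign −
step 2: pivot -3/5 → sign −
step 3: pivot 2/3 → sign +
signature = (2, 2, 0)

Answer: (2, 2, 0)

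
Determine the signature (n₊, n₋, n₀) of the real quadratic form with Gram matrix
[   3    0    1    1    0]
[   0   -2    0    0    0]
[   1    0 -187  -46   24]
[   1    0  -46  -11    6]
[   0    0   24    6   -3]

Answer: (3, 2, 0)

Derivation:
step 0: pivot 3 → sign +
step 1: pivot -2 → sign −
step 2: pivot -562/3 → sign −
step 3: pivot 71/562 → sign +
step 4: pivot 3/71 → sign +
signature = (3, 2, 0)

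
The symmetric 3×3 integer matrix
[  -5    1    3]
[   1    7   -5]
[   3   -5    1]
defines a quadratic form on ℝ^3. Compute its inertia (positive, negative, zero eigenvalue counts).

step 0: pivot -5 → sign −
step 1: pivot 36/5 → sign +
step 2: pivot 1/9 → sign +
signature = (2, 1, 0)

Answer: (2, 1, 0)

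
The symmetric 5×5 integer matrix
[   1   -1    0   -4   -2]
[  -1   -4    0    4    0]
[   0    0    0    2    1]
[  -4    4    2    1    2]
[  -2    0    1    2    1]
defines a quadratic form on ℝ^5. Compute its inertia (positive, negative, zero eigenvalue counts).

Answer: (3, 2, 0)

Derivation:
step 0: pivot 1 → sign +
step 1: pivot -5 → sign −
step 2: pivot -15 → sign −
step 3: pivot 4/15 → sign +
step 4: pivot 1/20 → sign +
signature = (3, 2, 0)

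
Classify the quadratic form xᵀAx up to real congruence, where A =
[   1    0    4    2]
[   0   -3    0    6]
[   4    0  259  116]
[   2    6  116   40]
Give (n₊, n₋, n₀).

Answer: (2, 1, 1)

Derivation:
step 0: pivot 1 → sign +
step 1: pivot -3 → sign −
step 2: pivot 243 → sign +
step 3: row/col 3 already zero → sign 0
signature = (2, 1, 1)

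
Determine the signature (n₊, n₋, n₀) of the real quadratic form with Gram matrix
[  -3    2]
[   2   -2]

step 0: pivot -3 → sign −
step 1: pivot -2/3 → sign −
signature = (0, 2, 0)

Answer: (0, 2, 0)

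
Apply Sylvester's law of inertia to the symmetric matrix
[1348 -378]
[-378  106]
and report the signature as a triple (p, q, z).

step 0: pivot 1348 → sign +
step 1: pivot 1/337 → sign +
signature = (2, 0, 0)

Answer: (2, 0, 0)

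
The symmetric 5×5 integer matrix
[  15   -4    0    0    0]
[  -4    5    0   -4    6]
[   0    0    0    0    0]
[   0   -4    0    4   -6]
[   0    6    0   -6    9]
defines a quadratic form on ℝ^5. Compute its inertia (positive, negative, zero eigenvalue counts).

Answer: (2, 1, 2)

Derivation:
step 0: pivot 15 → sign +
step 1: pivot 59/15 → sign +
step 2: pivot -4/59 → sign −
step 3: row/col 3 already zero → sign 0
step 4: row/col 4 already zero → sign 0
signature = (2, 1, 2)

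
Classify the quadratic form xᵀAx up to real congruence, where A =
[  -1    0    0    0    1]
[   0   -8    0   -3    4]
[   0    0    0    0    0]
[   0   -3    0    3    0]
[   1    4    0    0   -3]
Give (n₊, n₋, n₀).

Answer: (1, 3, 1)

Derivation:
step 0: pivot -1 → sign −
step 1: pivot -8 → sign −
step 2: pivot 33/8 → sign +
step 3: pivot -6/11 → sign −
step 4: row/col 4 already zero → sign 0
signature = (1, 3, 1)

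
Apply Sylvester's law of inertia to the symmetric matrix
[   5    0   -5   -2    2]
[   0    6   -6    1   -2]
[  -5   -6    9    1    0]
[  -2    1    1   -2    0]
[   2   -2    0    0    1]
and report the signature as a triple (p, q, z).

step 0: pivot 5 → sign +
step 1: pivot 6 → sign +
step 2: pivot -2 → sign −
step 3: pivot -89/30 → sign −
step 4: pivot -3/89 → sign −
signature = (2, 3, 0)

Answer: (2, 3, 0)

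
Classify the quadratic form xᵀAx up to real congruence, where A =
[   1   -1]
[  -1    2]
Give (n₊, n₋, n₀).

Answer: (2, 0, 0)

Derivation:
step 0: pivot 1 → sign +
step 1: pivot 1 → sign +
signature = (2, 0, 0)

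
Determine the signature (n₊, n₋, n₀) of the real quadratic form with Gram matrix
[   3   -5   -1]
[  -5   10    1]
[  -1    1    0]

Answer: (2, 1, 0)

Derivation:
step 0: pivot 3 → sign +
step 1: pivot 5/3 → sign +
step 2: pivot -3/5 → sign −
signature = (2, 1, 0)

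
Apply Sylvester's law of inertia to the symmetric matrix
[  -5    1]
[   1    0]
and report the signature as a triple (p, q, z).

Answer: (1, 1, 0)

Derivation:
step 0: pivot -5 → sign −
step 1: pivot 1/5 → sign +
signature = (1, 1, 0)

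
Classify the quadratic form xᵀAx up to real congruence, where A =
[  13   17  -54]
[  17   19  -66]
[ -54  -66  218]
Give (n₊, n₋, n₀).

Answer: (2, 1, 0)

Derivation:
step 0: pivot 13 → sign +
step 1: pivot -42/13 → sign −
step 2: pivot 2/7 → sign +
signature = (2, 1, 0)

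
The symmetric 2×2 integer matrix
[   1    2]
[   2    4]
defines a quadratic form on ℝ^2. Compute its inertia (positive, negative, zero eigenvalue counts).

step 0: pivot 1 → sign +
step 1: row/col 1 already zero → sign 0
signature = (1, 0, 1)

Answer: (1, 0, 1)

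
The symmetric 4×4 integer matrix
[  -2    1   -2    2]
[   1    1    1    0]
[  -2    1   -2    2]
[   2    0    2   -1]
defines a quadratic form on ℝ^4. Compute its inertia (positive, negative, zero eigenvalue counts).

step 0: pivot -2 → sign −
step 1: pivot 3/2 → sign +
step 2: pivot 1/3 → sign +
step 3: row/col 3 already zero → sign 0
signature = (2, 1, 1)

Answer: (2, 1, 1)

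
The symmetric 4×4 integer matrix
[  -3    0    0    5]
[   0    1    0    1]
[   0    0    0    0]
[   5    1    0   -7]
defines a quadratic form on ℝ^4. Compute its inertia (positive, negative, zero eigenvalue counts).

Answer: (2, 1, 1)

Derivation:
step 0: pivot -3 → sign −
step 1: pivot 1 → sign +
step 2: pivot 1/3 → sign +
step 3: row/col 3 already zero → sign 0
signature = (2, 1, 1)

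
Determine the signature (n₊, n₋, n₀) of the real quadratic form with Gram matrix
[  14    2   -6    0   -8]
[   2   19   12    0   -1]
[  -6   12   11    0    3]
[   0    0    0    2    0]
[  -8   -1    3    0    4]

step 0: pivot 14 → sign +
step 1: pivot 131/7 → sign +
step 2: pivot -53/131 → sign −
step 3: pivot 2 → sign +
step 4: pivot 6/53 → sign +
signature = (4, 1, 0)

Answer: (4, 1, 0)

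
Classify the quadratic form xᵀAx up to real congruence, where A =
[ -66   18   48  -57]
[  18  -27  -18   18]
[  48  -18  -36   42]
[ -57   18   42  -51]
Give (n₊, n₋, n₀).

step 0: pivot -66 → sign −
step 1: pivot -243/11 → sign −
step 2: pivot -3/2 → sign −
step 3: row/col 3 already zero → sign 0
signature = (0, 3, 1)

Answer: (0, 3, 1)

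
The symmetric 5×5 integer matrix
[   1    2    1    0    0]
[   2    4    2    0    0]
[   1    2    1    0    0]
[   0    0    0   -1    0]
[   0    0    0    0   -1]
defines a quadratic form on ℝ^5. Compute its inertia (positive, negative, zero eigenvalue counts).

step 0: pivot 1 → sign +
step 1: pivot -1 → sign −
step 2: pivot -1 → sign −
step 3: row/col 3 already zero → sign 0
step 4: row/col 4 already zero → sign 0
signature = (1, 2, 2)

Answer: (1, 2, 2)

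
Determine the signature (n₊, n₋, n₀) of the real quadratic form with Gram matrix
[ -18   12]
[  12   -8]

step 0: pivot -18 → sign −
step 1: row/col 1 already zero → sign 0
signature = (0, 1, 1)

Answer: (0, 1, 1)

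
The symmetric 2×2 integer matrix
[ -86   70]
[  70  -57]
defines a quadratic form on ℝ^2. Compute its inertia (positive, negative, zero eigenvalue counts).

step 0: pivot -86 → sign −
step 1: pivot -1/43 → sign −
signature = (0, 2, 0)

Answer: (0, 2, 0)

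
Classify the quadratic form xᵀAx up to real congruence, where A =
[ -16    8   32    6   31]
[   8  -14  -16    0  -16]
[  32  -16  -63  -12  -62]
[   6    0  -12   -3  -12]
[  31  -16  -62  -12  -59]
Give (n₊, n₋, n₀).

step 0: pivot -16 → sign −
step 1: pivot -10 → sign −
step 2: pivot 1 → sign +
step 3: pivot 3/20 → sign +
step 4: pivot -3/4 → sign −
signature = (2, 3, 0)

Answer: (2, 3, 0)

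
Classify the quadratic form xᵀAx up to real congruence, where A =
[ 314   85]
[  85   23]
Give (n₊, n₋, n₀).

step 0: pivot 314 → sign +
step 1: pivot -3/314 → sign −
signature = (1, 1, 0)

Answer: (1, 1, 0)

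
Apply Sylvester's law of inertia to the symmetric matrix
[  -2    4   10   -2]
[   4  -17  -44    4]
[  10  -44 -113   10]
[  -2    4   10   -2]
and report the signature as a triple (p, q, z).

step 0: pivot -2 → sign −
step 1: pivot -9 → sign −
step 2: pivot 1 → sign +
step 3: row/col 3 already zero → sign 0
signature = (1, 2, 1)

Answer: (1, 2, 1)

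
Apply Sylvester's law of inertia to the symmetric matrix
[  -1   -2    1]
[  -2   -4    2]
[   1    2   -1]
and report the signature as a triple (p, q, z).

step 0: pivot -1 → sign −
step 1: row/col 1 already zero → sign 0
step 2: row/col 2 already zero → sign 0
signature = (0, 1, 2)

Answer: (0, 1, 2)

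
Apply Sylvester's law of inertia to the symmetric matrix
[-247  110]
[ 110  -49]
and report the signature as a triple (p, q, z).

step 0: pivot -247 → sign −
step 1: pivot -3/247 → sign −
signature = (0, 2, 0)

Answer: (0, 2, 0)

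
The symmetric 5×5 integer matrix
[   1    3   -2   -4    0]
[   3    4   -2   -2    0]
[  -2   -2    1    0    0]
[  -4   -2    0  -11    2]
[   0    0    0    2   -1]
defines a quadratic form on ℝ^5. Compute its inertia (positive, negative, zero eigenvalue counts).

step 0: pivot 1 → sign +
step 1: pivot -5 → sign −
step 2: pivot 1/5 → sign +
step 3: pivot -7 → sign −
step 4: pivot -3/7 → sign −
signature = (2, 3, 0)

Answer: (2, 3, 0)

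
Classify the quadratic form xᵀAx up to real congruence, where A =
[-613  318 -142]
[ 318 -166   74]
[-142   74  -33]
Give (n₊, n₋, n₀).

step 0: pivot -613 → sign −
step 1: pivot -634/613 → sign −
step 2: pivot 1/317 → sign +
signature = (1, 2, 0)

Answer: (1, 2, 0)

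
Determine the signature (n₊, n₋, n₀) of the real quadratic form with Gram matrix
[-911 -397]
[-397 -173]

Answer: (1, 1, 0)

Derivation:
step 0: pivot -911 → sign −
step 1: pivot 6/911 → sign +
signature = (1, 1, 0)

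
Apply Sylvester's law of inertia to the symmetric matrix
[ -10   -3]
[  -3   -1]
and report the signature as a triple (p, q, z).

step 0: pivot -10 → sign −
step 1: pivot -1/10 → sign −
signature = (0, 2, 0)

Answer: (0, 2, 0)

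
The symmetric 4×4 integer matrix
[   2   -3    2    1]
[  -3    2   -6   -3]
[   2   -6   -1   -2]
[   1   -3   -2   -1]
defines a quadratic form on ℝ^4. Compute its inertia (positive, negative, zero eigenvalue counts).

step 0: pivot 2 → sign +
step 1: pivot -5/2 → sign −
step 2: pivot 3/5 → sign +
step 3: pivot -3 → sign −
signature = (2, 2, 0)

Answer: (2, 2, 0)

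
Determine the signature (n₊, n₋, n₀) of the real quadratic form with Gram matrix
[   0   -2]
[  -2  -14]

Answer: (1, 1, 0)

Derivation:
step 0: pivot -14 → sign −
step 1: pivot 2/7 → sign +
signature = (1, 1, 0)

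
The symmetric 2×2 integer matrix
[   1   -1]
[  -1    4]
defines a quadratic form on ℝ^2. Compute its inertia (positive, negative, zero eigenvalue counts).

Answer: (2, 0, 0)

Derivation:
step 0: pivot 1 → sign +
step 1: pivot 3 → sign +
signature = (2, 0, 0)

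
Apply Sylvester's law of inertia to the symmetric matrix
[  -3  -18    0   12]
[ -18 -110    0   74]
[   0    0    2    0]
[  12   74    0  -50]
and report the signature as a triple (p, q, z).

Answer: (1, 2, 1)

Derivation:
step 0: pivot -3 → sign −
step 1: pivot -2 → sign −
step 2: pivot 2 → sign +
step 3: row/col 3 already zero → sign 0
signature = (1, 2, 1)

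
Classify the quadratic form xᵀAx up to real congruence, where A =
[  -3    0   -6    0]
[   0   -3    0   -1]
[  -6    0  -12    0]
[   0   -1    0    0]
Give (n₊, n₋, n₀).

Answer: (1, 2, 1)

Derivation:
step 0: pivot -3 → sign −
step 1: pivot -3 → sign −
step 2: pivot 1/3 → sign +
step 3: row/col 3 already zero → sign 0
signature = (1, 2, 1)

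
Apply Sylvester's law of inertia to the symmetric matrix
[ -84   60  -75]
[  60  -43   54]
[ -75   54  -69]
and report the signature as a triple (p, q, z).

step 0: pivot -84 → sign −
step 1: pivot -1/7 → sign −
step 2: pivot -3/4 → sign −
signature = (0, 3, 0)

Answer: (0, 3, 0)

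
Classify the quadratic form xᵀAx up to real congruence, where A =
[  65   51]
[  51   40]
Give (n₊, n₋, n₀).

Answer: (1, 1, 0)

Derivation:
step 0: pivot 65 → sign +
step 1: pivot -1/65 → sign −
signature = (1, 1, 0)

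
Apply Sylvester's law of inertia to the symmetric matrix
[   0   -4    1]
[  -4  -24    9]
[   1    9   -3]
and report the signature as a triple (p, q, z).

step 0: pivot -24 → sign −
step 1: pivot 2/3 → sign +
step 2: row/col 2 already zero → sign 0
signature = (1, 1, 1)

Answer: (1, 1, 1)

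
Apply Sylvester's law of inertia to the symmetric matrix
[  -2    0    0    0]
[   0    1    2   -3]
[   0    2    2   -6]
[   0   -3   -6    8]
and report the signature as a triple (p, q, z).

Answer: (1, 3, 0)

Derivation:
step 0: pivot -2 → sign −
step 1: pivot 1 → sign +
step 2: pivot -2 → sign −
step 3: pivot -1 → sign −
signature = (1, 3, 0)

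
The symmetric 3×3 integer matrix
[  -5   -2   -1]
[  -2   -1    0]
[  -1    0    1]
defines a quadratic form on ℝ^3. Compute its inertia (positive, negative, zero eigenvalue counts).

Answer: (1, 2, 0)

Derivation:
step 0: pivot -5 → sign −
step 1: pivot -1/5 → sign −
step 2: pivot 2 → sign +
signature = (1, 2, 0)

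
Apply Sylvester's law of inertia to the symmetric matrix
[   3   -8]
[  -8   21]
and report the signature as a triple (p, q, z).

Answer: (1, 1, 0)

Derivation:
step 0: pivot 3 → sign +
step 1: pivot -1/3 → sign −
signature = (1, 1, 0)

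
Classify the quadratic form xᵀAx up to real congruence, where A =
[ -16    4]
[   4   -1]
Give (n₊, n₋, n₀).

step 0: pivot -16 → sign −
step 1: row/col 1 already zero → sign 0
signature = (0, 1, 1)

Answer: (0, 1, 1)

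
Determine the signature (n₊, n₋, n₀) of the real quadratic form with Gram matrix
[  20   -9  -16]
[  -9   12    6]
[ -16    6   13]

step 0: pivot 20 → sign +
step 1: pivot 159/20 → sign +
step 2: pivot 1/53 → sign +
signature = (3, 0, 0)

Answer: (3, 0, 0)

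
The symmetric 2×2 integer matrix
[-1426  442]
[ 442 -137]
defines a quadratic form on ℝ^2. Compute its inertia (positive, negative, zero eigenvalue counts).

step 0: pivot -1426 → sign −
step 1: pivot 1/713 → sign +
signature = (1, 1, 0)

Answer: (1, 1, 0)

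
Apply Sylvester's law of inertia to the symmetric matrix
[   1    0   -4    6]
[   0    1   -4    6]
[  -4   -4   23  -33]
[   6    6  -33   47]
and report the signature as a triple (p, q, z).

Answer: (2, 1, 1)

Derivation:
step 0: pivot 1 → sign +
step 1: pivot 1 → sign +
step 2: pivot -9 → sign −
step 3: row/col 3 already zero → sign 0
signature = (2, 1, 1)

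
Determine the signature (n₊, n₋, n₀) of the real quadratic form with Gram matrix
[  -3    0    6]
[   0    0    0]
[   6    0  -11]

Answer: (1, 1, 1)

Derivation:
step 0: pivot -3 → sign −
step 1: pivot 1 → sign +
step 2: row/col 2 already zero → sign 0
signature = (1, 1, 1)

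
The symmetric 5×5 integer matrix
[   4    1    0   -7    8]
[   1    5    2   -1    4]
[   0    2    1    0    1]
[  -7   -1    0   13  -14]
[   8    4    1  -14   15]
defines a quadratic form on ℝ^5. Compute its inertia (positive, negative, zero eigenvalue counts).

step 0: pivot 4 → sign +
step 1: pivot 19/4 → sign +
step 2: pivot 3/19 → sign +
step 3: pivot -2 → sign −
step 4: row/col 4 already zero → sign 0
signature = (3, 1, 1)

Answer: (3, 1, 1)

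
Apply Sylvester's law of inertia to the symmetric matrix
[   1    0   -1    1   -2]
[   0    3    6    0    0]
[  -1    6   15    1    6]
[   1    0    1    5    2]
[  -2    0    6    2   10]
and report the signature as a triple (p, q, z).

step 0: pivot 1 → sign +
step 1: pivot 3 → sign +
step 2: pivot 2 → sign +
step 3: pivot 2 → sign +
step 4: pivot -2 → sign −
signature = (4, 1, 0)

Answer: (4, 1, 0)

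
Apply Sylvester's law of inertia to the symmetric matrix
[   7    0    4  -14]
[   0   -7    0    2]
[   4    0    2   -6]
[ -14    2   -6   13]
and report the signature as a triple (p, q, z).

Answer: (1, 3, 0)

Derivation:
step 0: pivot 7 → sign +
step 1: pivot -7 → sign −
step 2: pivot -2/7 → sign −
step 3: pivot -3/7 → sign −
signature = (1, 3, 0)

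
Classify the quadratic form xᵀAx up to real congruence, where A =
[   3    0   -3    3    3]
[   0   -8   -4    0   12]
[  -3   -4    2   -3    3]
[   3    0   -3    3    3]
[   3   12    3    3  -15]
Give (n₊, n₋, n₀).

Answer: (2, 1, 2)

Derivation:
step 0: pivot 3 → sign +
step 1: pivot -8 → sign −
step 2: pivot 1 → sign +
step 3: row/col 3 already zero → sign 0
step 4: row/col 4 already zero → sign 0
signature = (2, 1, 2)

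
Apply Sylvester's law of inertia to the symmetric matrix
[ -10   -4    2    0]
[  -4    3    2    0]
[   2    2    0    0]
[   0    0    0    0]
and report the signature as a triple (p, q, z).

step 0: pivot -10 → sign −
step 1: pivot 23/5 → sign +
step 2: pivot 2/23 → sign +
step 3: row/col 3 already zero → sign 0
signature = (2, 1, 1)

Answer: (2, 1, 1)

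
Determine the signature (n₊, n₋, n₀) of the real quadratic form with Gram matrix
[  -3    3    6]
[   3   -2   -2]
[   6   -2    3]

Answer: (1, 2, 0)

Derivation:
step 0: pivot -3 → sign −
step 1: pivot 1 → sign +
step 2: pivot -1 → sign −
signature = (1, 2, 0)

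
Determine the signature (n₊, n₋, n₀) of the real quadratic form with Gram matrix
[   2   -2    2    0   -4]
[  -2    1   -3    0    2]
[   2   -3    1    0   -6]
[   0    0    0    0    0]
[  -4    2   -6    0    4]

step 0: pivot 2 → sign +
step 1: pivot -1 → sign −
step 2: row/col 2 already zero → sign 0
step 3: row/col 3 already zero → sign 0
step 4: row/col 4 already zero → sign 0
signature = (1, 1, 3)

Answer: (1, 1, 3)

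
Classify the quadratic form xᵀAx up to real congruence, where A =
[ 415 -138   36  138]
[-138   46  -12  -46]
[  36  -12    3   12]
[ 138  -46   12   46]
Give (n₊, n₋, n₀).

step 0: pivot 415 → sign +
step 1: pivot 46/415 → sign +
step 2: pivot -3/23 → sign −
step 3: row/col 3 already zero → sign 0
signature = (2, 1, 1)

Answer: (2, 1, 1)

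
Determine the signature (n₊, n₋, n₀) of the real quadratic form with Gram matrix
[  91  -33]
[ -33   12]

step 0: pivot 91 → sign +
step 1: pivot 3/91 → sign +
signature = (2, 0, 0)

Answer: (2, 0, 0)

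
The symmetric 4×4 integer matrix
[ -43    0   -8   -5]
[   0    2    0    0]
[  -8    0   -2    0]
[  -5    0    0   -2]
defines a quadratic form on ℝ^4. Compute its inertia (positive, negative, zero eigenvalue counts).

Answer: (2, 2, 0)

Derivation:
step 0: pivot -43 → sign −
step 1: pivot 2 → sign +
step 2: pivot -22/43 → sign −
step 3: pivot 3/11 → sign +
signature = (2, 2, 0)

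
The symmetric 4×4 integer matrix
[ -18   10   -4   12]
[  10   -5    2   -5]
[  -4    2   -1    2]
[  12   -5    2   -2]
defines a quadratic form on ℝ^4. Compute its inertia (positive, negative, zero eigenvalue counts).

step 0: pivot -18 → sign −
step 1: pivot 5/9 → sign +
step 2: pivot -1/5 → sign −
step 3: pivot 1 → sign +
signature = (2, 2, 0)

Answer: (2, 2, 0)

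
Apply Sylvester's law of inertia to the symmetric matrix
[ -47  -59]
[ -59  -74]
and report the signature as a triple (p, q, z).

Answer: (1, 1, 0)

Derivation:
step 0: pivot -47 → sign −
step 1: pivot 3/47 → sign +
signature = (1, 1, 0)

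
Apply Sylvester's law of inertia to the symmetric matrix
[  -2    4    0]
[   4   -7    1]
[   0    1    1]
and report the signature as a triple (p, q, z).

Answer: (1, 1, 1)

Derivation:
step 0: pivot -2 → sign −
step 1: pivot 1 → sign +
step 2: row/col 2 already zero → sign 0
signature = (1, 1, 1)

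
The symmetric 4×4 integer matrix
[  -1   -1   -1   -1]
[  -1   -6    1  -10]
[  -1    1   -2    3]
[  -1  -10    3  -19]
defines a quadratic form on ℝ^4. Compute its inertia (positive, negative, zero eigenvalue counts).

step 0: pivot -1 → sign −
step 1: pivot -5 → sign −
step 2: pivot -1/5 → sign −
step 3: pivot -1 → sign −
signature = (0, 4, 0)

Answer: (0, 4, 0)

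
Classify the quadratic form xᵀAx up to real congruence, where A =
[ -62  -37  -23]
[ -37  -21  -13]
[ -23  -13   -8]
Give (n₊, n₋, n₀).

Answer: (2, 1, 0)

Derivation:
step 0: pivot -62 → sign −
step 1: pivot 67/62 → sign +
step 2: pivot 3/67 → sign +
signature = (2, 1, 0)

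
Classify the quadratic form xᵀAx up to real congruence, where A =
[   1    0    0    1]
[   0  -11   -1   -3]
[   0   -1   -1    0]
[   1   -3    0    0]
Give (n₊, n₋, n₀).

Answer: (1, 3, 0)

Derivation:
step 0: pivot 1 → sign +
step 1: pivot -11 → sign −
step 2: pivot -10/11 → sign −
step 3: pivot -1/10 → sign −
signature = (1, 3, 0)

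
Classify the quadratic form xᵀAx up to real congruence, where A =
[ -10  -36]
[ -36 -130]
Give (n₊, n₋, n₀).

Answer: (0, 2, 0)

Derivation:
step 0: pivot -10 → sign −
step 1: pivot -2/5 → sign −
signature = (0, 2, 0)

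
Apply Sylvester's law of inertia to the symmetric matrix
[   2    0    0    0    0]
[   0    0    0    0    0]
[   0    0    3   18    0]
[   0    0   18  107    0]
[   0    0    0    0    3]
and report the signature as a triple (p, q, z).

step 0: pivot 2 → sign +
step 1: pivot 3 → sign +
step 2: pivot -1 → sign −
step 3: pivot 3 → sign +
step 4: row/col 4 already zero → sign 0
signature = (3, 1, 1)

Answer: (3, 1, 1)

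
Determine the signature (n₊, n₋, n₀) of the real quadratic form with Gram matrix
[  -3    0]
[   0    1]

step 0: pivot -3 → sign −
step 1: pivot 1 → sign +
signature = (1, 1, 0)

Answer: (1, 1, 0)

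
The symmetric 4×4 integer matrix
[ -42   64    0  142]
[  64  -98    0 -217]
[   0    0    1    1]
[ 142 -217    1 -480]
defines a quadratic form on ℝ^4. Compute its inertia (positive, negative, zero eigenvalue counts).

step 0: pivot -42 → sign −
step 1: pivot -10/21 → sign −
step 2: pivot 1 → sign +
step 3: pivot -1/10 → sign −
signature = (1, 3, 0)

Answer: (1, 3, 0)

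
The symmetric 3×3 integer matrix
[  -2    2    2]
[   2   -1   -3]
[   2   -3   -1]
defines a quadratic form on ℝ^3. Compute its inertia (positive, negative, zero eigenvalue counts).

step 0: pivot -2 → sign −
step 1: pivot 1 → sign +
step 2: row/col 2 already zero → sign 0
signature = (1, 1, 1)

Answer: (1, 1, 1)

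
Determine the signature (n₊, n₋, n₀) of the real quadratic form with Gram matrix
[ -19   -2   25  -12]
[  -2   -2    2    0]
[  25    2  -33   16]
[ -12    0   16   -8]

step 0: pivot -19 → sign −
step 1: pivot -34/19 → sign −
step 2: pivot 2/17 → sign +
step 3: row/col 3 already zero → sign 0
signature = (1, 2, 1)

Answer: (1, 2, 1)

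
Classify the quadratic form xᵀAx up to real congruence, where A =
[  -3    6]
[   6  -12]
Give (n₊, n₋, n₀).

step 0: pivot -3 → sign −
step 1: row/col 1 already zero → sign 0
signature = (0, 1, 1)

Answer: (0, 1, 1)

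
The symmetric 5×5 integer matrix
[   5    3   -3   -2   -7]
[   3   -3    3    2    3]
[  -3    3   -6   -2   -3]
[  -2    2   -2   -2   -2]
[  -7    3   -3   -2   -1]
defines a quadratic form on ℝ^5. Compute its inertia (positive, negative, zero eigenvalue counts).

step 0: pivot 5 → sign +
step 1: pivot -24/5 → sign −
step 2: pivot -3 → sign −
step 3: pivot -2/3 → sign −
step 4: row/col 4 already zero → sign 0
signature = (1, 3, 1)

Answer: (1, 3, 1)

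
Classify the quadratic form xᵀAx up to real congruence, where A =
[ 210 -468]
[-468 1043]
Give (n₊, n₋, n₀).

step 0: pivot 210 → sign +
step 1: pivot 1/35 → sign +
signature = (2, 0, 0)

Answer: (2, 0, 0)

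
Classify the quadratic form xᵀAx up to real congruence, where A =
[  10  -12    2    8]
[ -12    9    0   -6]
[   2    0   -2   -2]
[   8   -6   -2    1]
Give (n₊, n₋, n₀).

step 0: pivot 10 → sign +
step 1: pivot -27/5 → sign −
step 2: pivot -4/3 → sign −
step 3: row/col 3 already zero → sign 0
signature = (1, 2, 1)

Answer: (1, 2, 1)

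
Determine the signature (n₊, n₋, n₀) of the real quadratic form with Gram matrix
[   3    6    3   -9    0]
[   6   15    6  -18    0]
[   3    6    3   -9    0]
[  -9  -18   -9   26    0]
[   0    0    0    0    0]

Answer: (2, 1, 2)

Derivation:
step 0: pivot 3 → sign +
step 1: pivot 3 → sign +
step 2: pivot -1 → sign −
step 3: row/col 3 already zero → sign 0
step 4: row/col 4 already zero → sign 0
signature = (2, 1, 2)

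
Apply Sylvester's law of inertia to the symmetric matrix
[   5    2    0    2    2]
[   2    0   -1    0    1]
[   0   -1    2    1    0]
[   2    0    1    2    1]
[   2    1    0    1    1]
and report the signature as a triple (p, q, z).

step 0: pivot 5 → sign +
step 1: pivot -4/5 → sign −
step 2: pivot 13/4 → sign +
step 3: pivot 10/13 → sign +
step 4: pivot 1/5 → sign +
signature = (4, 1, 0)

Answer: (4, 1, 0)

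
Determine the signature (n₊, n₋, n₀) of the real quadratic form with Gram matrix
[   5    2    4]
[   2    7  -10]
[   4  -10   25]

Answer: (3, 0, 0)

Derivation:
step 0: pivot 5 → sign +
step 1: pivot 31/5 → sign +
step 2: pivot 3/31 → sign +
signature = (3, 0, 0)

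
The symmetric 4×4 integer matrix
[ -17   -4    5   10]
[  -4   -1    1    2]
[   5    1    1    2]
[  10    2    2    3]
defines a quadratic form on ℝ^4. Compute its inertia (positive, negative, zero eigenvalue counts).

step 0: pivot -17 → sign −
step 1: pivot -1/17 → sign −
step 2: pivot 3 → sign +
step 3: pivot -1 → sign −
signature = (1, 3, 0)

Answer: (1, 3, 0)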